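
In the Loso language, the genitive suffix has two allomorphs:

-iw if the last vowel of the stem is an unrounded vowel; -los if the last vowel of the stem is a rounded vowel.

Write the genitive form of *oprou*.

Since the last vowel of *oprou* is /u/ (a rounded vowel), it takes -los, giving *oproulos*.

oproulos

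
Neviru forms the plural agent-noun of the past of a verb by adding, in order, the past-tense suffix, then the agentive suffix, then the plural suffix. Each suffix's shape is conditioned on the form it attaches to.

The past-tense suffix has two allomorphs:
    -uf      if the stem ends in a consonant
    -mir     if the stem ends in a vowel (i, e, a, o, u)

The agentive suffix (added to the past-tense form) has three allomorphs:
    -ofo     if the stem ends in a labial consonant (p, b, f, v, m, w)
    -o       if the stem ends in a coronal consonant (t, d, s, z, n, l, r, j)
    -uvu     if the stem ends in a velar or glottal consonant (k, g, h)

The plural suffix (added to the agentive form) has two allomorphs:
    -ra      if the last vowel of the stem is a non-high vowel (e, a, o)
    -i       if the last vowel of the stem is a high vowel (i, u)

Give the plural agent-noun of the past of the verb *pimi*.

pimimirora

The final sound of *pimi* is /i/, which is a vowel, so the past-tense suffix is -mir, giving *pimimir*.
The past-tense form *pimimir* — final consonant /r/ (coronal) → -o → *pimimiro*.
Since the last vowel of the agentive form *pimimiro* is /o/ (a non-high vowel), it takes -ra, giving *pimimirora*.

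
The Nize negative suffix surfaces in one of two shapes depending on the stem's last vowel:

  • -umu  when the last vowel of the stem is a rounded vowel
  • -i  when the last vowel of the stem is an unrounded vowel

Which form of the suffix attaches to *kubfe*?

-i

Since the last vowel of *kubfe* is /e/ (an unrounded vowel), it takes -i.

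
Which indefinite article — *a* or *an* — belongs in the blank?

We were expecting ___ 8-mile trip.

an

The indefinite article is chosen by the initial *sound* of the following word, not its spelling.
The number *8* is spoken "eight", beginning with /eɪt/ — a vowel sound.
So the article is *an*: We were expecting an 8-mile trip.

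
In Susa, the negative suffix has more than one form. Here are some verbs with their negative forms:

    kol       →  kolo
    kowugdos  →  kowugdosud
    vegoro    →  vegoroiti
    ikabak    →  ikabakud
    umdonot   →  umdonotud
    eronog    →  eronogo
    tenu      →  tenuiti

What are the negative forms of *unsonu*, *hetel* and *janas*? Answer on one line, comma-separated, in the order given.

The suffix is conditioned by the final sound: -ud when the stem ends in a voiceless consonant (*kowugdos*, *ikabak*, *umdonot*); -o when the stem ends in a voiced consonant (*kol*, *eronog*); -iti when the stem ends in a vowel (*vegoro*, *tenu*).
*unsonu* — final sound /u/ (a vowel) → -iti → *unsonuiti*.
The final sound of *hetel* is /l/, which is a voiced consonant, so the suffix is -o, giving *hetelo*.
The final sound of *janas* is /s/, which is a voiceless consonant, so the suffix is -ud, giving *janasud*.

unsonuiti, hetelo, janasud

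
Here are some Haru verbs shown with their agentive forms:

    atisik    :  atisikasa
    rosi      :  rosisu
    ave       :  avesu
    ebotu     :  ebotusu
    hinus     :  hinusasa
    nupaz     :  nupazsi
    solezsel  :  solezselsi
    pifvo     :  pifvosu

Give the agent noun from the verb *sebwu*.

sebwusu

Looking at the final sound of each stem: -asa when the stem ends in a voiceless consonant (*atisik*, *hinus*); -si when the stem ends in a voiced consonant (*nupaz*, *solezsel*); -su when the stem ends in a vowel (*rosi*, *ave*, *ebotu*, *pifvo*).
*sebwu*: final sound = /u/, a vowel → -su → *sebwusu*.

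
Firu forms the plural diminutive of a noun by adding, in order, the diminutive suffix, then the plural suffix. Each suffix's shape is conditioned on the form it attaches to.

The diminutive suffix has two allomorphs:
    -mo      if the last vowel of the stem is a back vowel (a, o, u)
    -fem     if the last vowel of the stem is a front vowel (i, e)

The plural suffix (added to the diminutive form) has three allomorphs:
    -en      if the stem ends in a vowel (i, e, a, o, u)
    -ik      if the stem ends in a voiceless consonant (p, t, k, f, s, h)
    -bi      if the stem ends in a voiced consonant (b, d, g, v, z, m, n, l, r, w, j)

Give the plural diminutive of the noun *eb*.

The last vowel of *eb* is /e/, which is a front vowel, so the diminutive suffix is -fem, giving *ebfem*.
The diminutive form *ebfem* — final sound /m/ (a voiced consonant) → -bi → *ebfembi*.

ebfembi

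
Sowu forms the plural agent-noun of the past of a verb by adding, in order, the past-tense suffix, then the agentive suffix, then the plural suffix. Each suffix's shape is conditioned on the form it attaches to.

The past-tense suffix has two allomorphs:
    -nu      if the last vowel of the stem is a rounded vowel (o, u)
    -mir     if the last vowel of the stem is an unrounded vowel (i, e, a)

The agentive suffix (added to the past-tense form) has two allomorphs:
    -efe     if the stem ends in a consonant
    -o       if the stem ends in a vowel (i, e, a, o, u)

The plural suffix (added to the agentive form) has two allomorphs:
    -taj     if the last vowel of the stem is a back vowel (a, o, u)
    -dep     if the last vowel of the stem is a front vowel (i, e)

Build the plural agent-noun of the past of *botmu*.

*botmu*: last vowel = /u/, a rounded vowel → -nu → *botmunu*.
Since the final sound of the past-tense form *botmunu* is /u/ (a vowel), it takes -o, giving *botmunuo*.
The agentive form *botmunuo* — last vowel /o/ (a back vowel) → -taj → *botmunuotaj*.

botmunuotaj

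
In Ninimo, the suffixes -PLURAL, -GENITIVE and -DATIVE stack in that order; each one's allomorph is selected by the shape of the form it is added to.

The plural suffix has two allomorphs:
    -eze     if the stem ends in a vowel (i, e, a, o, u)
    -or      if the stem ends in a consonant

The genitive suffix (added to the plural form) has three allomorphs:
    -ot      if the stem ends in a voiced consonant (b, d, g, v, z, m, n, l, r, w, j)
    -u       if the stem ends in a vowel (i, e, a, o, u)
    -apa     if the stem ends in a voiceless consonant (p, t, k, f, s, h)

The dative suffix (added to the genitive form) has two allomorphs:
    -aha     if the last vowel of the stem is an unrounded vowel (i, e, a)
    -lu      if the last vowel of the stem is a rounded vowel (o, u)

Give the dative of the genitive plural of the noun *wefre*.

wefreezeulu

*wefre* — final sound /e/ (a vowel) → -eze → *wefreeze*.
Since the final sound of the plural form *wefreeze* is /e/ (a vowel), it takes -u, giving *wefreezeu*.
Since the last vowel of the genitive form *wefreezeu* is /u/ (a rounded vowel), it takes -lu, giving *wefreezeulu*.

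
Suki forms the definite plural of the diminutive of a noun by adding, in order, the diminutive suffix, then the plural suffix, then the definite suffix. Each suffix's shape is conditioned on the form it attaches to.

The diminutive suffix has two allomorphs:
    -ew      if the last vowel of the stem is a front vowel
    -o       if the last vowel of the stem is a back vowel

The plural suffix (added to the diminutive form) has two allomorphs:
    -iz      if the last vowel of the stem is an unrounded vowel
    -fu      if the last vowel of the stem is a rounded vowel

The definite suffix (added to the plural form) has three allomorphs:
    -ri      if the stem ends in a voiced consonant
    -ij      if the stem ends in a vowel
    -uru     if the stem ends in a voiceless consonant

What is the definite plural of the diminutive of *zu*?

zuofuij

*zu*: last vowel = /u/, a back vowel → -o → *zuo*.
The diminutive form *zuo* — last vowel /o/ (a rounded vowel) → -fu → *zuofu*.
The plural form *zuofu* — final sound /u/ (a vowel) → -ij → *zuofuij*.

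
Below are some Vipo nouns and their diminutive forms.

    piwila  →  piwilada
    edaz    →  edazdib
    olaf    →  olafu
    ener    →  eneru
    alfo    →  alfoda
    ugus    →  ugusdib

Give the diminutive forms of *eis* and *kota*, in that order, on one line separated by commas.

eisdib, kotada

The suffix is conditioned by the final sound: -dib when the stem ends in a sibilant (*edaz*, *ugus*); -u when the stem ends in a non-sibilant consonant (*olaf*, *ener*); -da when the stem ends in a vowel (*piwila*, *alfo*).
*eis* — final sound /s/ (a sibilant) → -dib → *eisdib*.
The final sound of *kota* is /a/, which is a vowel, so the suffix is -da, giving *kotada*.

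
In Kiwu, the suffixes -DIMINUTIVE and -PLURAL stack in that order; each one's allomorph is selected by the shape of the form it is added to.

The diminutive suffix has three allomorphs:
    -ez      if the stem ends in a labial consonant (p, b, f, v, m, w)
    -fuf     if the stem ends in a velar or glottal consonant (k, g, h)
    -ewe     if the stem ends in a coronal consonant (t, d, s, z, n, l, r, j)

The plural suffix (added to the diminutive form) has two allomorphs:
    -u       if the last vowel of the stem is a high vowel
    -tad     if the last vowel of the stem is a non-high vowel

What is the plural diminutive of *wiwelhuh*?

*wiwelhuh*: final consonant = /h/, velar/glottal → -fuf → *wiwelhuhfuf*.
The diminutive form *wiwelhuhfuf*: last vowel = /u/, a high vowel → -u → *wiwelhuhfufu*.

wiwelhuhfufu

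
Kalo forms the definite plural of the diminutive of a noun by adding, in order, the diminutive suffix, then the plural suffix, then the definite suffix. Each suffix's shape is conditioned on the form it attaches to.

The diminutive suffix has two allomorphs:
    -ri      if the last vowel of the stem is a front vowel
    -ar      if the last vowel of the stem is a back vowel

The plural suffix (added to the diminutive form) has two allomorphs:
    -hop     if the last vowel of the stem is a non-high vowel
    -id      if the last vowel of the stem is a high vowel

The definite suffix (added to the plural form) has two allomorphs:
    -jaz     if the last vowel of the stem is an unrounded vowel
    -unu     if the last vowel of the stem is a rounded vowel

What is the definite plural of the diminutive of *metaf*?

metafarhopunu

*metaf*: last vowel = /a/, a back vowel → -ar → *metafar*.
The diminutive form *metafar*: last vowel = /a/, a non-high vowel → -hop → *metafarhop*.
The last vowel of the plural form *metafarhop* is /o/, which is a rounded vowel, so the definite suffix is -unu, giving *metafarhopunu*.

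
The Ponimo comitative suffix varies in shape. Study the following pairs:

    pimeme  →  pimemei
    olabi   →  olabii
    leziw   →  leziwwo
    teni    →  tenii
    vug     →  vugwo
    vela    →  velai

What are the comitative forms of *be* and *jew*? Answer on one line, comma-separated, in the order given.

bei, jewwo

The pattern is consonant vs. vowel: -wo when the stem ends in a consonant (*leziw*, *vug*); -i when the stem ends in a vowel (*pimeme*, *olabi*, *teni*, *vela*).
*be* — final sound /e/ (a vowel) → -i → *bei*.
*jew* — final sound /w/ (a consonant) → -wo → *jewwo*.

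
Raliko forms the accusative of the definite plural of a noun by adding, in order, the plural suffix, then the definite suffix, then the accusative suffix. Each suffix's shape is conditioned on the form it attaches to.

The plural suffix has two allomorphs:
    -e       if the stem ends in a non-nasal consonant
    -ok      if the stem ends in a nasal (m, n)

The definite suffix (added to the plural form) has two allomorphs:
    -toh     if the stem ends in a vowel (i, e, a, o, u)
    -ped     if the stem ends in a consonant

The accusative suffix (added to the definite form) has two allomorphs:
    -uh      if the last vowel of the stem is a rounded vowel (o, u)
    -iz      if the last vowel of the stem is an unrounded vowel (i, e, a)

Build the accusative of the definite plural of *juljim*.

*juljim*: final consonant = /m/, a nasal → -ok → *juljimok*.
Since the final sound of the plural form *juljimok* is /k/ (a consonant), it takes -ped, giving *juljimokped*.
The definite form *juljimokped*: last vowel = /e/, an unrounded vowel → -iz → *juljimokpediz*.

juljimokpediz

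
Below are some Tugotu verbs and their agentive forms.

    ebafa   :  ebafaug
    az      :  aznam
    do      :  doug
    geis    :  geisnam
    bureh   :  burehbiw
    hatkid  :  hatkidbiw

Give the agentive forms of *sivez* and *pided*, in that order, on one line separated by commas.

siveznam, pidedbiw

The alternation tracks the final sound of the stem — -nam when the stem ends in a sibilant (*az*, *geis*); -biw when the stem ends in a non-sibilant consonant (*bureh*, *hatkid*); -ug when the stem ends in a vowel (*ebafa*, *do*).
*sivez* — final sound /z/ (a sibilant) → -nam → *siveznam*.
The final sound of *pided* is /d/, which is a non-sibilant consonant, so the suffix is -biw, giving *pidedbiw*.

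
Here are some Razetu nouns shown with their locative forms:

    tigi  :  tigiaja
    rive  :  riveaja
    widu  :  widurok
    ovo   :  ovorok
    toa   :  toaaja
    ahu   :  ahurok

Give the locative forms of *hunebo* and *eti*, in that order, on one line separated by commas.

The suffix is conditioned by the last vowel: -rok when the last vowel of the stem is a rounded vowel (*widu*, *ovo*, *ahu*); -aja when the last vowel of the stem is an unrounded vowel (*tigi*, *rive*, *toa*).
Since the last vowel of *hunebo* is /o/ (a rounded vowel), it takes -rok, giving *huneborok*.
*eti*: last vowel = /i/, an unrounded vowel → -aja → *etiaja*.

huneborok, etiaja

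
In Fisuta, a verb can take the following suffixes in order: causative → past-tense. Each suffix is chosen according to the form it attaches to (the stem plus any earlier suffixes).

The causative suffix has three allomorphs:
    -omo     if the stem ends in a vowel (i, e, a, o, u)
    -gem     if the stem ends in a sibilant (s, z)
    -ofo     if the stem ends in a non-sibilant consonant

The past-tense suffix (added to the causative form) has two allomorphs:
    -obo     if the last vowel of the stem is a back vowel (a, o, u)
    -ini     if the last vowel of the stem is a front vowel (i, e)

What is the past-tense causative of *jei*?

*jei* — final sound /i/ (a vowel) → -omo → *jeiomo*.
The causative form *jeiomo* — last vowel /o/ (a back vowel) → -obo → *jeiomoobo*.

jeiomoobo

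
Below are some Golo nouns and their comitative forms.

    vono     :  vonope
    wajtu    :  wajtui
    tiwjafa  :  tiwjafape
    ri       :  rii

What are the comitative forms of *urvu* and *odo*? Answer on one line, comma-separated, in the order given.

The pattern is height harmony: -i when the last vowel of the stem is a high vowel (*wajtu*, *ri*); -pe when the last vowel of the stem is a non-high vowel (*vono*, *tiwjafa*).
*urvu* — last vowel /u/ (a high vowel) → -i → *urvui*.
Since the last vowel of *odo* is /o/ (a non-high vowel), it takes -pe, giving *odope*.

urvui, odope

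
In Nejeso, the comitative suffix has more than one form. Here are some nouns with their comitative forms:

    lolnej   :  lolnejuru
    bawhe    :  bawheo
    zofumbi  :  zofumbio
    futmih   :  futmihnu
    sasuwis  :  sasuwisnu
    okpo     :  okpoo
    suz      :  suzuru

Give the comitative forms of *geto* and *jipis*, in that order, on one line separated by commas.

getoo, jipisnu

The suffix is conditioned by the final sound: -nu when the stem ends in a voiceless consonant (*futmih*, *sasuwis*); -uru when the stem ends in a voiced consonant (*lolnej*, *suz*); -o when the stem ends in a vowel (*bawhe*, *zofumbi*, *okpo*).
Since the final sound of *geto* is /o/ (a vowel), it takes -o, giving *getoo*.
The final sound of *jipis* is /s/, which is a voiceless consonant, so the suffix is -nu, giving *jipisnu*.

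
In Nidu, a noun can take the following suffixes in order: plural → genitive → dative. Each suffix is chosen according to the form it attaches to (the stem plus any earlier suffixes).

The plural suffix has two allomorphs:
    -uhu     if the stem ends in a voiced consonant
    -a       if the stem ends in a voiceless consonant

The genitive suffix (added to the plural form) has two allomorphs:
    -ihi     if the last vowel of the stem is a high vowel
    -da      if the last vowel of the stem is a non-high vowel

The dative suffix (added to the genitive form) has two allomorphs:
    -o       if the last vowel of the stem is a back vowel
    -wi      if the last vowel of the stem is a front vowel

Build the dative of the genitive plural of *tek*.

tekadao

The final consonant of *tek* is /k/, which is voiceless, so the plural suffix is -a, giving *teka*.
Since the last vowel of the plural form *teka* is /a/ (a non-high vowel), it takes -da, giving *tekada*.
The genitive form *tekada*: last vowel = /a/, a back vowel → -o → *tekadao*.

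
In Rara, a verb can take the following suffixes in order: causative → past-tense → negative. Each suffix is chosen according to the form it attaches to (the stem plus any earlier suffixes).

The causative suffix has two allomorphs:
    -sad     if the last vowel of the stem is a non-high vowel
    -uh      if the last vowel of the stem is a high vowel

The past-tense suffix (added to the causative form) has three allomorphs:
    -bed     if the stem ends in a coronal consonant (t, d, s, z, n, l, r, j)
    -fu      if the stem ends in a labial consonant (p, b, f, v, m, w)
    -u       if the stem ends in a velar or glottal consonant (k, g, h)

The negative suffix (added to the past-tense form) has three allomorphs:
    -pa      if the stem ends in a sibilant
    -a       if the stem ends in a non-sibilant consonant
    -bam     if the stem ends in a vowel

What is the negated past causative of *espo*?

Since the last vowel of *espo* is /o/ (a non-high vowel), it takes -sad, giving *esposad*.
The causative form *esposad* — final consonant /d/ (coronal) → -bed → *esposadbed*.
The past-tense form *esposadbed*: final sound = /d/, a non-sibilant consonant → -a → *esposadbeda*.

esposadbeda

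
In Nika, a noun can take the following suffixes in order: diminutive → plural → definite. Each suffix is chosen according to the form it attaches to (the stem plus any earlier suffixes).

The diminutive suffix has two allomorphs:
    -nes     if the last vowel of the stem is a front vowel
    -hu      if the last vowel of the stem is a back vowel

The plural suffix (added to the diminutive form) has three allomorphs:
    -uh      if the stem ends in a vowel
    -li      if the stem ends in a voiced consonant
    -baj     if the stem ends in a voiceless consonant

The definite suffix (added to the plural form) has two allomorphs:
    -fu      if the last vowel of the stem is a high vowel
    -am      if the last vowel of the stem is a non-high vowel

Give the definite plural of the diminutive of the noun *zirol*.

*zirol* — last vowel /o/ (a back vowel) → -hu → *zirolhu*.
Since the final sound of the diminutive form *zirolhu* is /u/ (a vowel), it takes -uh, giving *zirolhuuh*.
Since the last vowel of the plural form *zirolhuuh* is /u/ (a high vowel), it takes -fu, giving *zirolhuuhfu*.

zirolhuuhfu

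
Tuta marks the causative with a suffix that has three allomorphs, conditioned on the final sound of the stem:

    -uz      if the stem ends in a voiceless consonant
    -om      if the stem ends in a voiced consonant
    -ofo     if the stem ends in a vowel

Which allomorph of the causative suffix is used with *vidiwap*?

-uz

*vidiwap* — final sound /p/ (a voiceless consonant) → -uz.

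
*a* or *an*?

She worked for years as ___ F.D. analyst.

The indefinite article is chosen by the initial *sound* of the following word, not its spelling.
The initialism *F.D.* is read letter by letter; the first letter, F, is pronounced /ɛf/, which begins with a vowel sound.
So the article is *an*: She worked for years as an F.D. analyst.

an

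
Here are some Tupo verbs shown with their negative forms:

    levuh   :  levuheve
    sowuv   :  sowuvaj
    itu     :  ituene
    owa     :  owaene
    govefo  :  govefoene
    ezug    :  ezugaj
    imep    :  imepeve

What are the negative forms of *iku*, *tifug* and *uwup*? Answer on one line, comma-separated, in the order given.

ikuene, tifugaj, uwupeve

The alternation tracks the final sound of the stem — -eve when the stem ends in a voiceless consonant (*levuh*, *imep*); -aj when the stem ends in a voiced consonant (*sowuv*, *ezug*); -ene when the stem ends in a vowel (*itu*, *owa*, *govefo*).
The final sound of *iku* is /u/, which is a vowel, so the suffix is -ene, giving *ikuene*.
The final sound of *tifug* is /g/, which is a voiced consonant, so the suffix is -aj, giving *tifugaj*.
*uwup* — final sound /p/ (a voiceless consonant) → -eve → *uwupeve*.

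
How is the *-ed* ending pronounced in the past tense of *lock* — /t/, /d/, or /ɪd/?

The stem *lock* ends in a voiceless consonant other than /t/.
The -ed suffix is realized as /ɪd/ after /t, d/; as /t/ after other voiceless consonants; and as /d/ after other voiced sounds.
So -ed on *lock* is pronounced /t/.

/t/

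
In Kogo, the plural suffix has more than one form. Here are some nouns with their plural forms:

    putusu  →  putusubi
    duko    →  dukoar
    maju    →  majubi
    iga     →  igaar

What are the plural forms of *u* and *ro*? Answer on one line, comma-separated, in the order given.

ubi, roar

The alternation tracks the last vowel of the stem — -bi when the last vowel of the stem is a high vowel (*putusu*, *maju*); -ar when the last vowel of the stem is a non-high vowel (*duko*, *iga*).
Since the last vowel of *u* is /u/ (a high vowel), it takes -bi, giving *ubi*.
*ro* — last vowel /o/ (a non-high vowel) → -ar → *roar*.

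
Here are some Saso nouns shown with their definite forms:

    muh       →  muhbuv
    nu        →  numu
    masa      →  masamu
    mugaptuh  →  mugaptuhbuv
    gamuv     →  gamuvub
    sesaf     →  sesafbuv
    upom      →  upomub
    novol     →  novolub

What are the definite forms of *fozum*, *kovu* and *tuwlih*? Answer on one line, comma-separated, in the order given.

fozumub, kovumu, tuwlihbuv

Looking at the final sound of each stem: -buv when the stem ends in a voiceless consonant (*muh*, *mugaptuh*, *sesaf*); -ub when the stem ends in a voiced consonant (*gamuv*, *upom*, *novol*); -mu when the stem ends in a vowel (*nu*, *masa*).
The final sound of *fozum* is /m/, which is a voiced consonant, so the suffix is -ub, giving *fozumub*.
Since the final sound of *kovu* is /u/ (a vowel), it takes -mu, giving *kovumu*.
Since the final sound of *tuwlih* is /h/ (a voiceless consonant), it takes -buv, giving *tuwlihbuv*.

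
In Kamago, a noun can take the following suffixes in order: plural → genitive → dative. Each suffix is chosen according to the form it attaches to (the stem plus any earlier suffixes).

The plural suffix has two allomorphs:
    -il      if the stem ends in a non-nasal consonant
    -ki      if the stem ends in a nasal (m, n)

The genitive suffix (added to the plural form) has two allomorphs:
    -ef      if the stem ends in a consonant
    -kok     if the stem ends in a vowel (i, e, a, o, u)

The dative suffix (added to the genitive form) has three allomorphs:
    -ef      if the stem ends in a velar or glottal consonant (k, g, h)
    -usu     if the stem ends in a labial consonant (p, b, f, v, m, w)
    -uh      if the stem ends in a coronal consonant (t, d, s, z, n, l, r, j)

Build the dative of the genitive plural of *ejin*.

*ejin* — final consonant /n/ (a nasal) → -ki → *ejinki*.
The plural form *ejinki* — final sound /i/ (a vowel) → -kok → *ejinkikok*.
The final consonant of the genitive form *ejinkikok* is /k/, which is velar/glottal, so the dative suffix is -ef, giving *ejinkikokef*.

ejinkikokef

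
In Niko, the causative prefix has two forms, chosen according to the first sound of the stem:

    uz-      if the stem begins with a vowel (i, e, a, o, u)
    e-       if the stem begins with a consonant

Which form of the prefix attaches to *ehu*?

uz-

*ehu*: first sound = /e/, a vowel → uz-.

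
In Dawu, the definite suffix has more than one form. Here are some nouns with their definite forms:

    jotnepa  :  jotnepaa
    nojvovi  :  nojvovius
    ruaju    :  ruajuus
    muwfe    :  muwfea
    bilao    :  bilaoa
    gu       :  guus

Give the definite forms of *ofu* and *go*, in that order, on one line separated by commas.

The alternation tracks the last vowel of the stem — -us when the last vowel of the stem is a high vowel (*nojvovi*, *ruaju*, *gu*); -a when the last vowel of the stem is a non-high vowel (*jotnepa*, *muwfe*, *bilao*).
*ofu* — last vowel /u/ (a high vowel) → -us → *ofuus*.
*go*: last vowel = /o/, a non-high vowel → -a → *goa*.

ofuus, goa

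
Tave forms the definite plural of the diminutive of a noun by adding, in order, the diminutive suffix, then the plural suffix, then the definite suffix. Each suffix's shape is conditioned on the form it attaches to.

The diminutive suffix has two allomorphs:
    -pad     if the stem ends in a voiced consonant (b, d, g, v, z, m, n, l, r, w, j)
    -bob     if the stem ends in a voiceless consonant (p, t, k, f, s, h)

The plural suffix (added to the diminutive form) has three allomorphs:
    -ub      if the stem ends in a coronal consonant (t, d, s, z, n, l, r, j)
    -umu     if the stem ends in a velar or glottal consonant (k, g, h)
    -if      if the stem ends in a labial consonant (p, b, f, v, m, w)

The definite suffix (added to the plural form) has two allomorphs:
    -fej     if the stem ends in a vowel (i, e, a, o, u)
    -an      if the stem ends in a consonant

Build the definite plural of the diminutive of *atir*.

The final consonant of *atir* is /r/, which is voiced, so the diminutive suffix is -pad, giving *atirpad*.
The diminutive form *atirpad*: final consonant = /d/, coronal → -ub → *atirpadub*.
The plural form *atirpadub*: final sound = /b/, a consonant → -an → *atirpaduban*.

atirpaduban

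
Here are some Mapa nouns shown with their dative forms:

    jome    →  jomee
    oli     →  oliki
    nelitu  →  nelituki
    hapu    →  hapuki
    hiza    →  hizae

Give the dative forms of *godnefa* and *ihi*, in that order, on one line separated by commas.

The suffix is conditioned by the last vowel: -ki when the last vowel of the stem is a high vowel (*oli*, *nelitu*, *hapu*); -e when the last vowel of the stem is a non-high vowel (*jome*, *hiza*).
*godnefa* — last vowel /a/ (a non-high vowel) → -e → *godnefae*.
*ihi* — last vowel /i/ (a high vowel) → -ki → *ihiki*.

godnefae, ihiki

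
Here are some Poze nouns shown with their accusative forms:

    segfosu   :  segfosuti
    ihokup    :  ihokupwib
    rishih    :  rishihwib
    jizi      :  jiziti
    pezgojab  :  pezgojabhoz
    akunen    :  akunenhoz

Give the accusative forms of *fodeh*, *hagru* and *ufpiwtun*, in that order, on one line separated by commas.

fodehwib, hagruti, ufpiwtunhoz

The pattern is voicing of the final sound: -wib when the stem ends in a voiceless consonant (*ihokup*, *rishih*); -hoz when the stem ends in a voiced consonant (*pezgojab*, *akunen*); -ti when the stem ends in a vowel (*segfosu*, *jizi*).
*fodeh*: final sound = /h/, a voiceless consonant → -wib → *fodehwib*.
*hagru* — final sound /u/ (a vowel) → -ti → *hagruti*.
*ufpiwtun*: final sound = /n/, a voiced consonant → -hoz → *ufpiwtunhoz*.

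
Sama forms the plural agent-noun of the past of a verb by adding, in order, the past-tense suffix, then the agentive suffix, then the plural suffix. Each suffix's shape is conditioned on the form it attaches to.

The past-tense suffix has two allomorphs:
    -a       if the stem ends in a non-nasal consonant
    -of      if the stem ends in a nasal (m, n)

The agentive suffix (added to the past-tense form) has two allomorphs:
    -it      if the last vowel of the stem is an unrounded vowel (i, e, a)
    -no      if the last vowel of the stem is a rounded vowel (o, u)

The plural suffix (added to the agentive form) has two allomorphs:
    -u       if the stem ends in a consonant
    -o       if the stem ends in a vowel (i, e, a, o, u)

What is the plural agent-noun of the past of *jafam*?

jafamofnoo

Since the final consonant of *jafam* is /m/ (a nasal), it takes -of, giving *jafamof*.
Since the last vowel of the past-tense form *jafamof* is /o/ (a rounded vowel), it takes -no, giving *jafamofno*.
Since the final sound of the agentive form *jafamofno* is /o/ (a vowel), it takes -o, giving *jafamofnoo*.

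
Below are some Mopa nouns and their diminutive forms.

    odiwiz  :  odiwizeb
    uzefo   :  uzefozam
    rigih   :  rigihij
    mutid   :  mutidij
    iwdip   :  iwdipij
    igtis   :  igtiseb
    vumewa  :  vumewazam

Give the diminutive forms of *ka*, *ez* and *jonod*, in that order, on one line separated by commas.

kazam, ezeb, jonodij

The suffix is conditioned by the final sound: -eb when the stem ends in a sibilant (*odiwiz*, *igtis*); -ij when the stem ends in a non-sibilant consonant (*rigih*, *mutid*, *iwdip*); -zam when the stem ends in a vowel (*uzefo*, *vumewa*).
*ka*: final sound = /a/, a vowel → -zam → *kazam*.
*ez* — final sound /z/ (a sibilant) → -eb → *ezeb*.
Since the final sound of *jonod* is /d/ (a non-sibilant consonant), it takes -ij, giving *jonodij*.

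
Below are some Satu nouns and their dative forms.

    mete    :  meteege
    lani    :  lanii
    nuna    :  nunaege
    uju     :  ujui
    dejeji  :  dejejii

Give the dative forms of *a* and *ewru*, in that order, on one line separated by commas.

Looking at the last vowel of each stem: -i when the last vowel of the stem is a high vowel (*lani*, *uju*, *dejeji*); -ege when the last vowel of the stem is a non-high vowel (*mete*, *nuna*).
*a* — last vowel /a/ (a non-high vowel) → -ege → *aege*.
Since the last vowel of *ewru* is /u/ (a high vowel), it takes -i, giving *ewrui*.

aege, ewrui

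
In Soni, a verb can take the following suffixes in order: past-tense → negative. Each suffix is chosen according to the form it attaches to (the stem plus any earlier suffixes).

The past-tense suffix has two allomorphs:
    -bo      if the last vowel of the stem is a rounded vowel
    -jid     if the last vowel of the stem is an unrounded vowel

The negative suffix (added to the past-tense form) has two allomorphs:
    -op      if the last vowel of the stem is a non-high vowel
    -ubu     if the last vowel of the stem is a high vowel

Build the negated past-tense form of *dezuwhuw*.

dezuwhuwboop

*dezuwhuw*: last vowel = /u/, a rounded vowel → -bo → *dezuwhuwbo*.
The past-tense form *dezuwhuwbo*: last vowel = /o/, a non-high vowel → -op → *dezuwhuwboop*.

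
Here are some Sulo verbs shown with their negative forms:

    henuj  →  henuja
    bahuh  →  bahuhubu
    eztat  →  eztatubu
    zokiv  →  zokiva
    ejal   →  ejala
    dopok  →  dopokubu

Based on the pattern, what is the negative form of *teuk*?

The suffix is conditioned by the final consonant: -ubu when the stem ends in a voiceless consonant (*bahuh*, *eztat*, *dopok*); -a when the stem ends in a voiced consonant (*henuj*, *zokiv*, *ejal*).
*teuk*: final consonant = /k/, voiceless → -ubu → *teukubu*.

teukubu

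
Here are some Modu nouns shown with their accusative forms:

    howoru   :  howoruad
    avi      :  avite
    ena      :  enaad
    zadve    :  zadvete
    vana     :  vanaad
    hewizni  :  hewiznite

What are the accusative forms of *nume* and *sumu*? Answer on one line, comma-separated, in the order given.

The pattern is front/back vowel harmony: -te when the last vowel of the stem is a front vowel (*avi*, *zadve*, *hewizni*); -ad when the last vowel of the stem is a back vowel (*howoru*, *ena*, *vana*).
*nume*: last vowel = /e/, a front vowel → -te → *numete*.
The last vowel of *sumu* is /u/, which is a back vowel, so the suffix is -ad, giving *sumuad*.

numete, sumuad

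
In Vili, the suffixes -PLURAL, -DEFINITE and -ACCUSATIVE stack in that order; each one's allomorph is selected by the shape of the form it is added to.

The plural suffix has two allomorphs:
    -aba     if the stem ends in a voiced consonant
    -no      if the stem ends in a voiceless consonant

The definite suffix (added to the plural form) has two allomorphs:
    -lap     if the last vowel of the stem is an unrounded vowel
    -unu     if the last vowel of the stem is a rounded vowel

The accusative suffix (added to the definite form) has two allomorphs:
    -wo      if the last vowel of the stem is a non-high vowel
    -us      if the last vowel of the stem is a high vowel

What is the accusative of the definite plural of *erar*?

*erar* — final consonant /r/ (voiced) → -aba → *eraraba*.
The last vowel of the plural form *eraraba* is /a/, which is an unrounded vowel, so the definite suffix is -lap, giving *erarabalap*.
The last vowel of the definite form *erarabalap* is /a/, which is a non-high vowel, so the accusative suffix is -wo, giving *erarabalapwo*.

erarabalapwo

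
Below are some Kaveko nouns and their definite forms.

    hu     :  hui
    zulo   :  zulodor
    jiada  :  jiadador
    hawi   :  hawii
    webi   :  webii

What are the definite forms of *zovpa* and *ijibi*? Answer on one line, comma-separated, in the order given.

zovpador, ijibii

The alternation tracks the last vowel of the stem — -i when the last vowel of the stem is a high vowel (*hu*, *hawi*, *webi*); -dor when the last vowel of the stem is a non-high vowel (*zulo*, *jiada*).
*zovpa* — last vowel /a/ (a non-high vowel) → -dor → *zovpador*.
*ijibi* — last vowel /i/ (a high vowel) → -i → *ijibii*.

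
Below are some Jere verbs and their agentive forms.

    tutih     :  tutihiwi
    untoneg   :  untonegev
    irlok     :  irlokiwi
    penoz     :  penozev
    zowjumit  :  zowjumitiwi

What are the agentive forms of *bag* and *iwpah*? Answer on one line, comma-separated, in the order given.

bagev, iwpahiwi

The suffix is conditioned by the final consonant: -iwi when the stem ends in a voiceless consonant (*tutih*, *irlok*, *zowjumit*); -ev when the stem ends in a voiced consonant (*untoneg*, *penoz*).
Since the final consonant of *bag* is /g/ (voiced), it takes -ev, giving *bagev*.
The final consonant of *iwpah* is /h/, which is voiceless, so the suffix is -iwi, giving *iwpahiwi*.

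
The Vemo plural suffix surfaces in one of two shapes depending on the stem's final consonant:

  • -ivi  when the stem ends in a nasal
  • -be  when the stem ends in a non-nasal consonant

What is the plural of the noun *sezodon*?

sezodonivi

Since the final consonant of *sezodon* is /n/ (a nasal), it takes -ivi, giving *sezodonivi*.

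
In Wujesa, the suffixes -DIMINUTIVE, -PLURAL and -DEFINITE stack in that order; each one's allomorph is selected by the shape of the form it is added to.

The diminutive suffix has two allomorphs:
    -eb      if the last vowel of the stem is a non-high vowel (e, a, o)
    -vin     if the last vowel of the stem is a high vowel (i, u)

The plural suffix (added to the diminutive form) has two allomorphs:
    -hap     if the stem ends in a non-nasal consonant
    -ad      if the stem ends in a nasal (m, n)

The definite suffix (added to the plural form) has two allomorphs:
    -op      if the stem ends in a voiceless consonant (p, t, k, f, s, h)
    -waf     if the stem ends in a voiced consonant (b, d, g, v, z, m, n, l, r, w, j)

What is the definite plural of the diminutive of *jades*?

The last vowel of *jades* is /e/, which is a non-high vowel, so the diminutive suffix is -eb, giving *jadeseb*.
The diminutive form *jadeseb*: final consonant = /b/, non-nasal → -hap → *jadesebhap*.
The final consonant of the plural form *jadesebhap* is /p/, which is voiceless, so the definite suffix is -op, giving *jadesebhapop*.

jadesebhapop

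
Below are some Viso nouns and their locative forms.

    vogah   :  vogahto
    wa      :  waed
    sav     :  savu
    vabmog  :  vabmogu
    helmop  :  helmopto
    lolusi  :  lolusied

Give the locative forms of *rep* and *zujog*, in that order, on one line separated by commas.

repto, zujogu

Looking at the final sound of each stem: -to when the stem ends in a voiceless consonant (*vogah*, *helmop*); -u when the stem ends in a voiced consonant (*sav*, *vabmog*); -ed when the stem ends in a vowel (*wa*, *lolusi*).
*rep* — final sound /p/ (a voiceless consonant) → -to → *repto*.
The final sound of *zujog* is /g/, which is a voiced consonant, so the suffix is -u, giving *zujogu*.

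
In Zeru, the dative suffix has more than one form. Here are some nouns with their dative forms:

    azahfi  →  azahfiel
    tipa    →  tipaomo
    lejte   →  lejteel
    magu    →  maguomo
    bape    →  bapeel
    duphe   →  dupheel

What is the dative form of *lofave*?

Looking at the last vowel of each stem: -el when the last vowel of the stem is a front vowel (*azahfi*, *lejte*, *bape*, *duphe*); -omo when the last vowel of the stem is a back vowel (*tipa*, *magu*).
*lofave*: last vowel = /e/, a front vowel → -el → *lofaveel*.

lofaveel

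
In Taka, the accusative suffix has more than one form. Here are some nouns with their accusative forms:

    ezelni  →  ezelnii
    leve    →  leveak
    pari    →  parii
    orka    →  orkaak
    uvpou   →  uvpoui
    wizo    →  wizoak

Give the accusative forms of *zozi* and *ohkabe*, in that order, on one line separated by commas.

zozii, ohkabeak

The pattern is height harmony: -i when the last vowel of the stem is a high vowel (*ezelni*, *pari*, *uvpou*); -ak when the last vowel of the stem is a non-high vowel (*leve*, *orka*, *wizo*).
The last vowel of *zozi* is /i/, which is a high vowel, so the suffix is -i, giving *zozii*.
The last vowel of *ohkabe* is /e/, which is a non-high vowel, so the suffix is -ak, giving *ohkabeak*.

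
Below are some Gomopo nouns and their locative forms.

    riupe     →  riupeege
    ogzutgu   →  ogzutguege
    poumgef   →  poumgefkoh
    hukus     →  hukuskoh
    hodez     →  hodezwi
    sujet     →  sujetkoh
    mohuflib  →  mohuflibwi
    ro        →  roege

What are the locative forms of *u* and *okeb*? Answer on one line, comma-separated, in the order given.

uege, okebwi

The pattern is voicing of the final sound: -koh when the stem ends in a voiceless consonant (*poumgef*, *hukus*, *sujet*); -wi when the stem ends in a voiced consonant (*hodez*, *mohuflib*); -ege when the stem ends in a vowel (*riupe*, *ogzutgu*, *ro*).
The final sound of *u* is /u/, which is a vowel, so the suffix is -ege, giving *uege*.
*okeb*: final sound = /b/, a voiced consonant → -wi → *okebwi*.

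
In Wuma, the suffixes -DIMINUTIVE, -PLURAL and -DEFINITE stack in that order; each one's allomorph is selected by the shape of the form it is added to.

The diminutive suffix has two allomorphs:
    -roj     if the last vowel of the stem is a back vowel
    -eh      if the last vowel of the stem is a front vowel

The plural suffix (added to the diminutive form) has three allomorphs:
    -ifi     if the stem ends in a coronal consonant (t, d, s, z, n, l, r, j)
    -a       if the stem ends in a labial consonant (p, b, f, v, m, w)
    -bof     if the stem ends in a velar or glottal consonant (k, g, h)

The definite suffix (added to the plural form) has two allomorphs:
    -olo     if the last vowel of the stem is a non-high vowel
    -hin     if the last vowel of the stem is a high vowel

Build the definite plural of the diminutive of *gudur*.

The last vowel of *gudur* is /u/, which is a back vowel, so the diminutive suffix is -roj, giving *gudurroj*.
The diminutive form *gudurroj* — final consonant /j/ (coronal) → -ifi → *gudurrojifi*.
Since the last vowel of the plural form *gudurrojifi* is /i/ (a high vowel), it takes -hin, giving *gudurrojifihin*.

gudurrojifihin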